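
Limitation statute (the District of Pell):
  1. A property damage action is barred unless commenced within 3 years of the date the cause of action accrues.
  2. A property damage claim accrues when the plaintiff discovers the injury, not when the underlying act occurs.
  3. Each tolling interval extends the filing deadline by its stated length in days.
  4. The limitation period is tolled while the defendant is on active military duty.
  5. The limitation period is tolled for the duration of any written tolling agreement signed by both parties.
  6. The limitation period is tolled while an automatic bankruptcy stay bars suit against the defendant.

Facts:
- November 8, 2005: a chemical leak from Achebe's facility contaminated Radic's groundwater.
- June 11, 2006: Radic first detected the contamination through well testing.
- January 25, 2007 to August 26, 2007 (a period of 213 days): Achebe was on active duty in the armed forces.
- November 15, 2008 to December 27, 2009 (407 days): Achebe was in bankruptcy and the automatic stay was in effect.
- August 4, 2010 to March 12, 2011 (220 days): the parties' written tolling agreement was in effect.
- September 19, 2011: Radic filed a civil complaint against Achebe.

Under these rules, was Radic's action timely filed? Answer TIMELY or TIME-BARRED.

TIMELY

Under the discovery rule, the claim accrued on June 11, 2006, when Radic discovered the injury — not on the November 8, 2005 date of the underlying act.
3 years from June 11, 2006 is June 11, 2009.
The defendant's active military service from January 25, 2007 to August 26, 2007 tolled the period for 213 days, extending the deadline to January 10, 2010.
The automatic bankruptcy stay from November 15, 2008 to December 27, 2009 tolled the period for 407 days, extending the deadline to February 21, 2011.
The written tolling agreement from August 4, 2010 to March 12, 2011 tolled the period for 220 days, extending the deadline to September 29, 2011.
The September 19, 2011 filing precedes the September 29, 2011 deadline; the claim is timely.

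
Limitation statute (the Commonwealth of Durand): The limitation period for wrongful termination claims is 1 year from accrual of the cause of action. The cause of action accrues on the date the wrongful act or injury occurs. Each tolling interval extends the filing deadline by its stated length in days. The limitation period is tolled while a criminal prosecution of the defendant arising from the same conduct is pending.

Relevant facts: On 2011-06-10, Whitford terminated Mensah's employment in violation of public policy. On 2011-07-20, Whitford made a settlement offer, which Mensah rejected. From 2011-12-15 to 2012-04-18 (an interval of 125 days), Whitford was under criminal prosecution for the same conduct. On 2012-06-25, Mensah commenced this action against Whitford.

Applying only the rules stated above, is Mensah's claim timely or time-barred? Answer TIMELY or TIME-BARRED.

TIMELY

The claim accrued on 2011-06-10, when the wrongful act occurred.
1 year from 2011-06-10 is 2012-06-10.
The pending criminal prosecution from 2011-12-15 to 2012-04-18 tolled the period for 125 days, extending the deadline to 2012-10-13.
None of the other events listed affects the running of the period under the stated rules.
The 2012-06-25 filing precedes the 2012-10-13 deadline; the claim is timely.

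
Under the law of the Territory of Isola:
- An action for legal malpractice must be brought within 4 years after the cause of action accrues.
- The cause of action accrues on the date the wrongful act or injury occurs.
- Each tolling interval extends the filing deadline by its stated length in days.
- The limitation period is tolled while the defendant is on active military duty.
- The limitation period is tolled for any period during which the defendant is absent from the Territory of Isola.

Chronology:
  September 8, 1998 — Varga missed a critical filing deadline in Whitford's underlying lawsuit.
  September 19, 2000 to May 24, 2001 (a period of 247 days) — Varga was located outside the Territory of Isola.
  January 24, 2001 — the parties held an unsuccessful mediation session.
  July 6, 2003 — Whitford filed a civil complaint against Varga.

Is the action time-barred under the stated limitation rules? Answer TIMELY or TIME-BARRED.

The cause of action accrued on September 8, 1998, the date of the act.
Adding the 4 years base period to September 8, 1998 gives a deadline of September 8, 2002, before any tolling.
The defendant's absence from the jurisdiction from September 19, 2000 to May 24, 2001 tolled the period for 247 days, extending the deadline to May 13, 2003.
None of the other events listed affects the running of the period under the stated rules.
Filing on July 6, 2003 missed the May 13, 2003 deadline — the action is time-barred.

TIME-BARRED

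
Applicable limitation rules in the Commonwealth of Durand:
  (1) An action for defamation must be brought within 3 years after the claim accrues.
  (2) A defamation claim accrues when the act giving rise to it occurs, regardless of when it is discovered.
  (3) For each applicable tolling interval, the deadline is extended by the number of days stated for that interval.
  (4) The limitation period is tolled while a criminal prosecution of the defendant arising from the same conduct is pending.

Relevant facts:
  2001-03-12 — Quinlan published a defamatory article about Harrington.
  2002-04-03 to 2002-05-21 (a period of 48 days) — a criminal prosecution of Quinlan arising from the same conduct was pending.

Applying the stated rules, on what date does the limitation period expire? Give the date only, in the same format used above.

2004-04-29

The limitation period began to run on 2001-03-12.
Adding the 3 years base period to 2001-03-12 gives a deadline of 2004-03-12, before any tolling.
The pending criminal prosecution from 2002-04-03 to 2002-05-21 tolled the period for 48 days, extending the deadline to 2004-04-29.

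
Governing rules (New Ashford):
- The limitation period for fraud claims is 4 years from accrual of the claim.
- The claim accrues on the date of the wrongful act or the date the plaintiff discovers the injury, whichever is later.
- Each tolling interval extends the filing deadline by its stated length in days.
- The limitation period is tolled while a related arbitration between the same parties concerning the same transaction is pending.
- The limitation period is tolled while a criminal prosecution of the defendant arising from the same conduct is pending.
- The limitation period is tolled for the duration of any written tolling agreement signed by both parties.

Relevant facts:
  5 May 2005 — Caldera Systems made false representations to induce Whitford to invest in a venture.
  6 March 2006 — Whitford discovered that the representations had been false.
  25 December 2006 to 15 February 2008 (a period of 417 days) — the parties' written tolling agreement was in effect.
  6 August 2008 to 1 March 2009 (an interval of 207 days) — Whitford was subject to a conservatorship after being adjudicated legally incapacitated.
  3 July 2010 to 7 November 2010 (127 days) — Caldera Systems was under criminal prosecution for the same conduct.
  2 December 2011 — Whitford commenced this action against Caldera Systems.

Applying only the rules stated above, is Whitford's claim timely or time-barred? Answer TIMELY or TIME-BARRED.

The claim accrued on 6 March 2006 — the later of the 5 May 2005 act and the 6 March 2006 discovery.
4 years from 6 March 2006 is 6 March 2010.
The written tolling agreement from 25 December 2006 to 15 February 2008 tolled the period for 417 days, extending the deadline to 27 April 2011.
The pending criminal prosecution from 3 July 2010 to 7 November 2010 tolled the period for 127 days, extending the deadline to 1 September 2011.
No stated provision tolls the period for the plaintiff's incapacity, so the interval from 6 August 2008 to 1 March 2009 has no effect on the deadline.
The 2 December 2011 filing falls after the 1 September 2011 deadline; the claim is time-barred.

TIME-BARRED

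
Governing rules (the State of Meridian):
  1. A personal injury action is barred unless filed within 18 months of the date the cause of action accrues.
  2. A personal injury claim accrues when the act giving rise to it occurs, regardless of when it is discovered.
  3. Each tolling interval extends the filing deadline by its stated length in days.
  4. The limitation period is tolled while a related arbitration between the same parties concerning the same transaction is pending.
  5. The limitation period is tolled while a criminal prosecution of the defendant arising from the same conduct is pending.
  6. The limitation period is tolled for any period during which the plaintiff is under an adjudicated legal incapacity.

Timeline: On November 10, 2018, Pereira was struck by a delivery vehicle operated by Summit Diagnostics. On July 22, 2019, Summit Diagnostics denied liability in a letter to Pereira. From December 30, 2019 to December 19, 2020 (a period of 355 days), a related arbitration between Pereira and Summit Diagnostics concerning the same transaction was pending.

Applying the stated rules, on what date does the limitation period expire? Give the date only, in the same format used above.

April 30, 2021

The limitation period began to run on November 10, 2018.
The untolled deadline — 18 months after November 10, 2018 — is May 10, 2020.
Because the pending related arbitration ran from December 30, 2019 to December 19, 2020, the deadline is extended by 355 days to April 30, 2021.
None of the other events listed affects the running of the period under the stated rules.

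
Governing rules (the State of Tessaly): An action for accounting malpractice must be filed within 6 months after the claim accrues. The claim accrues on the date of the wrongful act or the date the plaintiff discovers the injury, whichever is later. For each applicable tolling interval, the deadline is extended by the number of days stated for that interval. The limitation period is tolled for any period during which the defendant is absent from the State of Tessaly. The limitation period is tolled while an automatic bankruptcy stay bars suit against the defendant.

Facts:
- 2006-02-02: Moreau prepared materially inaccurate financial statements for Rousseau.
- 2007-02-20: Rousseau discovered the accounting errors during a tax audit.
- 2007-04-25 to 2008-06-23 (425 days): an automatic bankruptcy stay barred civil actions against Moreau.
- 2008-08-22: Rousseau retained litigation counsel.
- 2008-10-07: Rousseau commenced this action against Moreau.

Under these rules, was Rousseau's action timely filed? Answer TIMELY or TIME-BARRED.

The claim accrued on 2007-02-20 — the later of the 2006-02-02 act and the 2007-02-20 discovery.
The untolled deadline — 6 months after 2007-02-20 — is 2007-08-20.
The automatic bankruptcy stay from 2007-04-25 to 2008-06-23 tolled the period for 425 days, extending the deadline to 2008-10-18.
The other events in the timeline have no effect on the limitation period under the stated rules.
The 2008-10-07 filing precedes the 2008-10-18 deadline; the claim is timely.

TIMELY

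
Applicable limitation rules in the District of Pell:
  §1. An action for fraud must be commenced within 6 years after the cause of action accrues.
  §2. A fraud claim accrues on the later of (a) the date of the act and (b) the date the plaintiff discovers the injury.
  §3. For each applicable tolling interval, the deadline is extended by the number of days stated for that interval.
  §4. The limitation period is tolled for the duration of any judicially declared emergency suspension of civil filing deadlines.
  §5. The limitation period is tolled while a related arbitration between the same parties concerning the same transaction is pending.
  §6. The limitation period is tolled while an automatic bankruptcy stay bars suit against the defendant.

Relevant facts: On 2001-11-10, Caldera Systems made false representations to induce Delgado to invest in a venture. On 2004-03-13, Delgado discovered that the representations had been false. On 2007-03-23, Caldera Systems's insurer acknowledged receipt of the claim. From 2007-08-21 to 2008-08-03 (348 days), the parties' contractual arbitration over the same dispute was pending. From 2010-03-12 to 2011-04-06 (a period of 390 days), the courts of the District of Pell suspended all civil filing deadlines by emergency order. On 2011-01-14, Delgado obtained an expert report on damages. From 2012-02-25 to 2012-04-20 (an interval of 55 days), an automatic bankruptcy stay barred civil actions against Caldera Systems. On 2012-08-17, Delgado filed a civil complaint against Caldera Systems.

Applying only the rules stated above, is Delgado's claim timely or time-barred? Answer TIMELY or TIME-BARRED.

TIME-BARRED

The claim accrued on 2004-03-13 — the later of the 2001-11-10 act and the 2004-03-13 discovery.
The untolled deadline — 6 years after 2004-03-13 — is 2010-03-13.
Because the pending related arbitration ran from 2007-08-21 to 2008-08-03, the deadline is extended by 348 days to 2011-02-24.
The emergency suspension of filing deadlines from 2010-03-12 to 2011-04-06 tolled the period for 390 days, extending the deadline to 2012-03-20.
Because the automatic bankruptcy stay ran from 2012-02-25 to 2012-04-20, the deadline is extended by 55 days to 2012-05-14.
The other events in the timeline have no effect on the limitation period under the stated rules.
Delgado filed on 2012-08-17, after the 2012-05-14 deadline, so the action is time-barred.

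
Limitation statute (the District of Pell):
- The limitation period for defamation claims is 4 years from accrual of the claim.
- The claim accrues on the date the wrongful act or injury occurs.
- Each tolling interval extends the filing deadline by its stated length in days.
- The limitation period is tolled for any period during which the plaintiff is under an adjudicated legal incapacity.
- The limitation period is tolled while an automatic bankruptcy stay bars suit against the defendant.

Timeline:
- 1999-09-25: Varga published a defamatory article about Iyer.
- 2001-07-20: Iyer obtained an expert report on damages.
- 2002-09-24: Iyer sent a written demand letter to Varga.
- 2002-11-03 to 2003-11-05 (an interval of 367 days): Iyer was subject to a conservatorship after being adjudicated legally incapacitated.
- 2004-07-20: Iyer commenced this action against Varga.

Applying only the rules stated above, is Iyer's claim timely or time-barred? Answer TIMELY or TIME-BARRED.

The claim accrued on 1999-09-25, when the wrongful act occurred.
Adding the 4 years base period to 1999-09-25 gives a deadline of 2003-09-25, before any tolling.
The period was tolled for 367 days by the plaintiff's legal incapacity (2002-11-03 to 2003-11-05), pushing the deadline to 2004-09-26.
Nothing else in the chronology tolls or restarts the period.
Filing on 2004-07-20 beat the 2004-09-26 deadline — the action is timely.

TIMELY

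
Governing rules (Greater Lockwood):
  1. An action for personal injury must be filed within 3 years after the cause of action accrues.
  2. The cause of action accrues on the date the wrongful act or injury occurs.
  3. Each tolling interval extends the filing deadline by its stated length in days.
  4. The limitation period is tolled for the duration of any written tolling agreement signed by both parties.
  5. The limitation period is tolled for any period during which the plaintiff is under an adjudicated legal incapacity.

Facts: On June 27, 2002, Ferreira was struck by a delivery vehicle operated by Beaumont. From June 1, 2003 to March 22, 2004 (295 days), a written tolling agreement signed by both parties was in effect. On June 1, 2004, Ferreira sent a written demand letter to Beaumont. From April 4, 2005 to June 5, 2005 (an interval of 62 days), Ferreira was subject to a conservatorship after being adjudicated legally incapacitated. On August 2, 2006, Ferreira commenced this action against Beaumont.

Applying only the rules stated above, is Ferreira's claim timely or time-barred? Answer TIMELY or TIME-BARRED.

TIME-BARRED

The limitation period began to run on June 27, 2002.
3 years from June 27, 2002 is June 27, 2005.
The period was tolled for 295 days by the written tolling agreement (June 1, 2003 to March 22, 2004), pushing the deadline to April 18, 2006.
Because the plaintiff's legal incapacity ran from April 4, 2005 to June 5, 2005, the deadline is extended by 62 days to June 19, 2006.
The other events in the timeline have no effect on the limitation period under the stated rules.
Filing on August 2, 2006 missed the June 19, 2006 deadline — the action is time-barred.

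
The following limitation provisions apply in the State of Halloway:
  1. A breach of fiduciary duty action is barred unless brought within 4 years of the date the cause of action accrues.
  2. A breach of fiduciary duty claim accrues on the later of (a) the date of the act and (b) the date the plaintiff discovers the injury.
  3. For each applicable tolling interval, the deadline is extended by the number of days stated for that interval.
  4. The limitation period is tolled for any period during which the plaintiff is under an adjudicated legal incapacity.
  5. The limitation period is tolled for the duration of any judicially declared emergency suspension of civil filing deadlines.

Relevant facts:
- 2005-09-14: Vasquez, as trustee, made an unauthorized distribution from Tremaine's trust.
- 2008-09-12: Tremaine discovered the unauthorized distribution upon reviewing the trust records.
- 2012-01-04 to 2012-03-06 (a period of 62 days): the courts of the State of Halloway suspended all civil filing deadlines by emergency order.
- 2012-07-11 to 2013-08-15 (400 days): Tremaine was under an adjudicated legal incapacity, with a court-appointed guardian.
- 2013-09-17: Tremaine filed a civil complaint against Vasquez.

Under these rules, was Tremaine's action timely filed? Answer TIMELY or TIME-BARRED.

TIMELY

The claim accrued on 2008-09-12 — the later of the 2005-09-14 act and the 2008-09-12 discovery.
4 years from 2008-09-12 is 2012-09-12.
Because the emergency suspension of filing deadlines ran from 2012-01-04 to 2012-03-06, the deadline is extended by 62 days to 2012-11-13.
The period was tolled for 400 days by the plaintiff's legal incapacity (2012-07-11 to 2013-08-15), pushing the deadline to 2013-12-18.
The 2013-09-17 filing precedes the 2013-12-18 deadline; the claim is timely.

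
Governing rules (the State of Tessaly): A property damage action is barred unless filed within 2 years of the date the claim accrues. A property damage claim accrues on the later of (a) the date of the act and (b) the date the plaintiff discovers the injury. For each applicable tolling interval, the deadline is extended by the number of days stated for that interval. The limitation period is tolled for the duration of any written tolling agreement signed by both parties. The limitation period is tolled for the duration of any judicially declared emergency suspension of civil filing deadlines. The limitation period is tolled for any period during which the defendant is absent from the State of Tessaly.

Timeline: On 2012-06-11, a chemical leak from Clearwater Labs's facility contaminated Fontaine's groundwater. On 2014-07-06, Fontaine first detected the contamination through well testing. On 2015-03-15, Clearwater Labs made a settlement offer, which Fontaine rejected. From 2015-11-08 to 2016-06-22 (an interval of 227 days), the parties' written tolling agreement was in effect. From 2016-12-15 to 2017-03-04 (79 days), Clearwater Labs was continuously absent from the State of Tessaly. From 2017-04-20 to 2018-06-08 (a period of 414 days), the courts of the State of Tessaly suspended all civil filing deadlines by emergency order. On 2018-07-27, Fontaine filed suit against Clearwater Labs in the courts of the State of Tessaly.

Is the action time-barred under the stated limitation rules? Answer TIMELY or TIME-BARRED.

TIME-BARRED

Because discovery on 2014-07-06 post-dates the 2012-06-11 act, accrual under the later-of rule falls on 2014-07-06.
The untolled deadline — 2 years after 2014-07-06 — is 2016-07-06.
The written tolling agreement from 2015-11-08 to 2016-06-22 tolled the period for 227 days, extending the deadline to 2017-02-18.
Because the defendant's absence from the jurisdiction ran from 2016-12-15 to 2017-03-04, the deadline is extended by 79 days to 2017-05-08.
The period was tolled for 414 days by the emergency suspension of filing deadlines (2017-04-20 to 2018-06-08), pushing the deadline to 2018-06-26.
Nothing else in the chronology tolls or restarts the period.
The 2018-07-27 filing falls after the 2018-06-26 deadline; the claim is time-barred.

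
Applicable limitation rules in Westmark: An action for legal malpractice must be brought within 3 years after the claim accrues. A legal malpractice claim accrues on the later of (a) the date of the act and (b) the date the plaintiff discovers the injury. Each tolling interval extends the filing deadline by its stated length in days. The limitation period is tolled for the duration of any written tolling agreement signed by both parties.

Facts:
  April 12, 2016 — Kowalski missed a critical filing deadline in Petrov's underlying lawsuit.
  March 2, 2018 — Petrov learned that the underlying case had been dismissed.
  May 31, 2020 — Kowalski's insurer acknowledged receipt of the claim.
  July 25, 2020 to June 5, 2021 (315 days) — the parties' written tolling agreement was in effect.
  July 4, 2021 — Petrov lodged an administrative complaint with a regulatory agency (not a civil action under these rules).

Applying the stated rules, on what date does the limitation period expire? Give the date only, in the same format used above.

Because discovery on March 2, 2018 post-dates the April 12, 2016 act, accrual under the later-of rule falls on March 2, 2018.
The untolled deadline — 3 years after March 2, 2018 — is March 2, 2021.
Because the written tolling agreement ran from July 25, 2020 to June 5, 2021, the deadline is extended by 315 days to January 11, 2022.
None of the other events listed affects the running of the period under the stated rules.

January 11, 2022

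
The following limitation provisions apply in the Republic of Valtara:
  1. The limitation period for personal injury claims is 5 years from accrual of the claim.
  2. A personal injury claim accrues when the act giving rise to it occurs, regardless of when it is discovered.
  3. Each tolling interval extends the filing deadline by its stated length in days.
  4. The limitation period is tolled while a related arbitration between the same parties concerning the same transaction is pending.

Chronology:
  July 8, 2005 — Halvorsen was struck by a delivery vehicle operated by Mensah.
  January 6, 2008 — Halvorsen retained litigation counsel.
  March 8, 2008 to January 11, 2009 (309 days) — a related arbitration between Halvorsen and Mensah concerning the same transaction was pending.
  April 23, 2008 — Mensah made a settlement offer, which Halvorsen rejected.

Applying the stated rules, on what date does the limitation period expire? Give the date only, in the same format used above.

May 13, 2011

The claim accrued on July 8, 2005, the date of the act.
5 years from July 8, 2005 is July 8, 2010.
Because the pending related arbitration ran from March 8, 2008 to January 11, 2009, the deadline is extended by 309 days to May 13, 2011.
None of the other events listed affects the running of the period under the stated rules.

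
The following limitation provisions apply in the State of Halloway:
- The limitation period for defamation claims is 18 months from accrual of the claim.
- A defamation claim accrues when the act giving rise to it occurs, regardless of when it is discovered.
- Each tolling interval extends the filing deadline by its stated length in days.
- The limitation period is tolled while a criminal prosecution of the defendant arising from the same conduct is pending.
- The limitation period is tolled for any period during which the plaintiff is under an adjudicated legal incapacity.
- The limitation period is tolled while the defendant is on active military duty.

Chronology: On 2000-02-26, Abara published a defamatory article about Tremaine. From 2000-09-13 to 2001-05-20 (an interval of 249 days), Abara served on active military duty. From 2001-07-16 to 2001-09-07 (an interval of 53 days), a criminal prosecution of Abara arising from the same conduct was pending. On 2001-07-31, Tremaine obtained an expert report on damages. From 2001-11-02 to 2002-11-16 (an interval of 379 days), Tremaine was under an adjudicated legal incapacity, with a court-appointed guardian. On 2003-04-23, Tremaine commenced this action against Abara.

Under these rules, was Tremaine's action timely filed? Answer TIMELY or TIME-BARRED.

The limitation period began to run on 2000-02-26.
18 months from 2000-02-26 is 2001-08-26.
Because the defendant's active military service ran from 2000-09-13 to 2001-05-20, the deadline is extended by 249 days to 2002-05-02.
Because the pending criminal prosecution ran from 2001-07-16 to 2001-09-07, the deadline is extended by 53 days to 2002-06-24.
Because the plaintiff's legal incapacity ran from 2001-11-02 to 2002-11-16, the deadline is extended by 379 days to 2003-07-08.
None of the other events listed affects the running of the period under the stated rules.
Tremaine filed on 2003-04-23, before the 2003-07-08 deadline, so the action is timely.

TIMELY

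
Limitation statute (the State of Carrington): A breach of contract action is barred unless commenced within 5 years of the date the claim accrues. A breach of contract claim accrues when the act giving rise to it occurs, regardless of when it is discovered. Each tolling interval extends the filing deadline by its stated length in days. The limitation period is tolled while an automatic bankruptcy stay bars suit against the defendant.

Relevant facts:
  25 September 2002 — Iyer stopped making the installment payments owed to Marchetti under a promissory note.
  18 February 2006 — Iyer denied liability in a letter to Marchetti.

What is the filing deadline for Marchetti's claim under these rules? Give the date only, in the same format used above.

The limitation period began to run on 25 September 2002.
5 years from 25 September 2002 is 25 September 2007.
None of the other events listed affects the running of the period under the stated rules.

25 September 2007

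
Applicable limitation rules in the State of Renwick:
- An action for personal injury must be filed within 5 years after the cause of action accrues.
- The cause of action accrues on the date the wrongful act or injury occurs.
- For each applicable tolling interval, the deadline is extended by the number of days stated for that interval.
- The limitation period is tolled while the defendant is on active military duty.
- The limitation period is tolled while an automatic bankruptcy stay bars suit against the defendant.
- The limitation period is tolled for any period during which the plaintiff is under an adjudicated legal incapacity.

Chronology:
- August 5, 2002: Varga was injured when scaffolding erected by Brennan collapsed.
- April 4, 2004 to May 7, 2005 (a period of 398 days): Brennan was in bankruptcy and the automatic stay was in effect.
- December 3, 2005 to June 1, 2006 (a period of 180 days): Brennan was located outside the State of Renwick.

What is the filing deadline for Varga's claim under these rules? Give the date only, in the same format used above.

The limitation period began to run on August 5, 2002.
5 years from August 5, 2002 is August 5, 2007.
Because the automatic bankruptcy stay ran from April 4, 2004 to May 7, 2005, the deadline is extended by 398 days to September 6, 2008.
The defendant's absence from the jurisdiction from December 3, 2005 to June 1, 2006 does not toll the period, because no stated rule makes the defendant's absence a tolling event.

September 6, 2008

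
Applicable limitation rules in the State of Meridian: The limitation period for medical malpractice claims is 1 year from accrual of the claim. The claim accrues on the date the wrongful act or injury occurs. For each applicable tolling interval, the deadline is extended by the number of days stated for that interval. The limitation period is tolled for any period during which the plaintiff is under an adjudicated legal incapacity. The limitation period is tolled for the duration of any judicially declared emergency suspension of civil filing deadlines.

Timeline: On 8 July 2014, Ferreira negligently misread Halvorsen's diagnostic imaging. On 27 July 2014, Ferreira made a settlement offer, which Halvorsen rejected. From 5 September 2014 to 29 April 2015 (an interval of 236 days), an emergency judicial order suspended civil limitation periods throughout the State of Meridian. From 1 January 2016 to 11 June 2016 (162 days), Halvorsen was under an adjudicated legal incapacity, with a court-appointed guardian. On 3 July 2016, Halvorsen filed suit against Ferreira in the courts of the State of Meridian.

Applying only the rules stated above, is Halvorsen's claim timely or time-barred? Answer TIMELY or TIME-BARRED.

The claim accrued on 8 July 2014, when the wrongful act occurred.
Adding the 1 year base period to 8 July 2014 gives a deadline of 8 July 2015, before any tolling.
The emergency suspension of filing deadlines from 5 September 2014 to 29 April 2015 tolled the period for 236 days, extending the deadline to 29 February 2016.
Because the plaintiff's legal incapacity ran from 1 January 2016 to 11 June 2016, the deadline is extended by 162 days to 9 August 2016.
None of the other events listed affects the running of the period under the stated rules.
Halvorsen filed on 3 July 2016, before the 9 August 2016 deadline, so the action is timely.

TIMELY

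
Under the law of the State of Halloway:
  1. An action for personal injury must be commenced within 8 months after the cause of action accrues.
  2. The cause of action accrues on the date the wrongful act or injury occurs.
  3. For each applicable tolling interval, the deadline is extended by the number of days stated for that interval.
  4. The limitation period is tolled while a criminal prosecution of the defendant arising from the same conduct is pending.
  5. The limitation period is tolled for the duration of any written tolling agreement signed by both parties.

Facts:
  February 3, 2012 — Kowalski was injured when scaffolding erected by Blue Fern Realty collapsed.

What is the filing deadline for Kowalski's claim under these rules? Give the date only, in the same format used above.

The claim accrued on February 3, 2012, when the wrongful act occurred.
Adding the 8 months base period to February 3, 2012 gives a deadline of October 3, 2012, before any tolling.

October 3, 2012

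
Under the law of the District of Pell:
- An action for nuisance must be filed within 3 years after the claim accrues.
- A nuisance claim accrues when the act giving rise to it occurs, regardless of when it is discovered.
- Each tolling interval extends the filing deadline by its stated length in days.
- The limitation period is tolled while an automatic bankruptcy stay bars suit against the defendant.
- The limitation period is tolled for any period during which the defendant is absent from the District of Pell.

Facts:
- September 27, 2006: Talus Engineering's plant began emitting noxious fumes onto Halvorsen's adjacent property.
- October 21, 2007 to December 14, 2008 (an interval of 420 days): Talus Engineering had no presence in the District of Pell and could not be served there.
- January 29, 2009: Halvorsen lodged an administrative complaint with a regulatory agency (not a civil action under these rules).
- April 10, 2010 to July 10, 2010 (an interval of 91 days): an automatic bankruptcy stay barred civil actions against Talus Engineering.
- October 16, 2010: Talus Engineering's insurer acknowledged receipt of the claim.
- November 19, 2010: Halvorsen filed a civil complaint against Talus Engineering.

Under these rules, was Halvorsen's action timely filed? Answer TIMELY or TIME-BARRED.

TIMELY

The limitation period began to run on September 27, 2006.
The untolled deadline — 3 years after September 27, 2006 — is September 27, 2009.
The period was tolled for 420 days by the defendant's absence from the jurisdiction (October 21, 2007 to December 14, 2008), pushing the deadline to November 21, 2010.
The period was tolled for 91 days by the automatic bankruptcy stay (April 10, 2010 to July 10, 2010), pushing the deadline to February 20, 2011.
None of the other events listed affects the running of the period under the stated rules.
Filing on November 19, 2010 beat the February 20, 2011 deadline — the action is timely.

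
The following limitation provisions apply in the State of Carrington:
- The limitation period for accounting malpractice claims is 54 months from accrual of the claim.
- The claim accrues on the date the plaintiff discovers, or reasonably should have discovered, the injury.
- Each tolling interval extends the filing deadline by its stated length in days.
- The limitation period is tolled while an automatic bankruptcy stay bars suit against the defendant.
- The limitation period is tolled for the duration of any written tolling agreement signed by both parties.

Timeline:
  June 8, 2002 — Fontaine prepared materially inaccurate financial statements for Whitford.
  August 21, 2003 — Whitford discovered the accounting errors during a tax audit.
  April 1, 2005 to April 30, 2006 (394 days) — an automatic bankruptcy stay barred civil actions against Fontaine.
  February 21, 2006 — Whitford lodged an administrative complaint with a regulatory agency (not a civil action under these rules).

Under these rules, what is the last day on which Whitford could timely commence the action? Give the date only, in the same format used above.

March 21, 2009

The claim did not accrue until Whitford discovered the injury on August 21, 2003; the June 8, 2002 act date does not start the clock under the stated rule.
Adding the 54 months base period to August 21, 2003 gives a deadline of February 21, 2008, before any tolling.
The automatic bankruptcy stay from April 1, 2005 to April 30, 2006 tolled the period for 394 days, extending the deadline to March 21, 2009.
None of the other events listed affects the running of the period under the stated rules.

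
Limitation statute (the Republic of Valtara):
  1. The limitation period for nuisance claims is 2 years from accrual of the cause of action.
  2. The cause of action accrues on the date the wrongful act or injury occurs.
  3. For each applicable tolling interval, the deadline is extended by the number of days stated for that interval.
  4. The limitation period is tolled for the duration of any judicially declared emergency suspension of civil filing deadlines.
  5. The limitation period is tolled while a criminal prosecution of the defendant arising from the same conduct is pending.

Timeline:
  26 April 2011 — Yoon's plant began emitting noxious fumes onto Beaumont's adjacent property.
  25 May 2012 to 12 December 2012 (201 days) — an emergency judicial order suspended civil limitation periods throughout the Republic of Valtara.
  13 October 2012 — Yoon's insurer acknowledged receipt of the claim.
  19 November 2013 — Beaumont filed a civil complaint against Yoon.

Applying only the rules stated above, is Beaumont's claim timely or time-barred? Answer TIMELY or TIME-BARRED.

The cause of action accrued on 26 April 2011, the date of the act.
Adding the 2 years base period to 26 April 2011 gives a deadline of 26 April 2013, before any tolling.
The emergency suspension of filing deadlines from 25 May 2012 to 12 December 2012 tolled the period for 201 days, extending the deadline to 13 November 2013.
None of the other events listed affects the running of the period under the stated rules.
Filing on 19 November 2013 missed the 13 November 2013 deadline — the action is time-barred.

TIME-BARRED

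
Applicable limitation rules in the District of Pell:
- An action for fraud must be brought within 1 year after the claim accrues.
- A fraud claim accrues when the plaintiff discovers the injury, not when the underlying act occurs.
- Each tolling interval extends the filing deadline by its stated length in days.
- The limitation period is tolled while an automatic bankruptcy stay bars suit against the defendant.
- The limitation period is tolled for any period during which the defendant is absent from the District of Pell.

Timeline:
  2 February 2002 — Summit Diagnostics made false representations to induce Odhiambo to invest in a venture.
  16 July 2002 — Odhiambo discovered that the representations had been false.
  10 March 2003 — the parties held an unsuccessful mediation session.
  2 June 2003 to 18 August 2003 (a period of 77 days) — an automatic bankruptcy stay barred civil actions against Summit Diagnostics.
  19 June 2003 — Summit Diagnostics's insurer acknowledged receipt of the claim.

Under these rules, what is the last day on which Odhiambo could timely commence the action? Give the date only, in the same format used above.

Accrual is tied to discovery, so the period began on 16 July 2002 rather than on 2 February 2002 when the act occurred.
1 year from 16 July 2002 is 16 July 2003.
Because the automatic bankruptcy stay ran from 2 June 2003 to 18 August 2003, the deadline is extended by 77 days to 1 October 2003.
The other events in the timeline have no effect on the limitation period under the stated rules.

1 October 2003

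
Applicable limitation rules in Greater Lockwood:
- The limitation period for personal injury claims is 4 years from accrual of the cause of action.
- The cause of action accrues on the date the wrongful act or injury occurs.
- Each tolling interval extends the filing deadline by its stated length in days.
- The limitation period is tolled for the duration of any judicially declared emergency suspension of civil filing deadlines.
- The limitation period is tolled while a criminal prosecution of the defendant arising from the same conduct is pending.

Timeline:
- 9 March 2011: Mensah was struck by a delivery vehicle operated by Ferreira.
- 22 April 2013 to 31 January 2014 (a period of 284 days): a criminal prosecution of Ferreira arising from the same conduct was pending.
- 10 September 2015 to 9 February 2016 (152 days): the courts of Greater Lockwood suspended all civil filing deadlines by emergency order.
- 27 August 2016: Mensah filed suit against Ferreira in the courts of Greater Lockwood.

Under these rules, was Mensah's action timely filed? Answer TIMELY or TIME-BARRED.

TIME-BARRED

The cause of action accrued on 9 March 2011, the date of the act.
4 years from 9 March 2011 is 9 March 2015.
The period was tolled for 284 days by the pending criminal prosecution (22 April 2013 to 31 January 2014), pushing the deadline to 18 December 2015.
Because the emergency suspension of filing deadlines ran from 10 September 2015 to 9 February 2016, the deadline is extended by 152 days to 18 May 2016.
The 27 August 2016 filing falls after the 18 May 2016 deadline; the claim is time-barred.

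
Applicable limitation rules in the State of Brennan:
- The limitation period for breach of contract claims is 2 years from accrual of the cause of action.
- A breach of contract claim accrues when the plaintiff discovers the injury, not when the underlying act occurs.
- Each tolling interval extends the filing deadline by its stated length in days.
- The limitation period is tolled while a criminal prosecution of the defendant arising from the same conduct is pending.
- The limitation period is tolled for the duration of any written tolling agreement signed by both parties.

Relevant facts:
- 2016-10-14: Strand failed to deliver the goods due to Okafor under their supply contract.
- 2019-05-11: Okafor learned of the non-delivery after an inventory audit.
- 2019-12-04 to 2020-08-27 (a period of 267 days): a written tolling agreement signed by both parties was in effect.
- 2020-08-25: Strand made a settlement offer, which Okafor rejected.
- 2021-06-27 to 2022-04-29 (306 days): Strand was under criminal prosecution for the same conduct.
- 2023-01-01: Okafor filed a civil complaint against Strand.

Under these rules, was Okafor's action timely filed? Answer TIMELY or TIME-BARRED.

The claim did not accrue until Okafor discovered the injury on 2019-05-11; the 2016-10-14 act date does not start the clock under the stated rule.
The untolled deadline — 2 years after 2019-05-11 — is 2021-05-11.
The period was tolled for 267 days by the written tolling agreement (2019-12-04 to 2020-08-27), pushing the deadline to 2022-02-02.
Because the pending criminal prosecution ran from 2021-06-27 to 2022-04-29, the deadline is extended by 306 days to 2022-12-05.
None of the other events listed affects the running of the period under the stated rules.
Filing on 2023-01-01 missed the 2022-12-05 deadline — the action is time-barred.

TIME-BARRED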